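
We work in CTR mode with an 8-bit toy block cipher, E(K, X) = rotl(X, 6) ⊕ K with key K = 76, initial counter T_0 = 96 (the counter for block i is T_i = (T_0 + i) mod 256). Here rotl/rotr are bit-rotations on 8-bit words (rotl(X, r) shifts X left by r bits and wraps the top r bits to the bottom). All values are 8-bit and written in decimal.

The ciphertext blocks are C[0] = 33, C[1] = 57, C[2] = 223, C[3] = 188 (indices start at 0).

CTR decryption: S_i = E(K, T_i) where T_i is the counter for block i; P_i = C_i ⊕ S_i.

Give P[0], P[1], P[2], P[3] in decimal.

P[0]: T = 96, S = E(K, T) = 84; 33 ⊕ 84 = 117.
P[1]: T = 97, S = E(K, T) = 20; 57 ⊕ 20 = 45.
P[2]: T = 98, S = E(K, T) = 212; 223 ⊕ 212 = 11.
P[3]: T = 99, S = E(K, T) = 148; 188 ⊕ 148 = 40.

P[0] = 117, P[1] = 45, P[2] = 11, P[3] = 40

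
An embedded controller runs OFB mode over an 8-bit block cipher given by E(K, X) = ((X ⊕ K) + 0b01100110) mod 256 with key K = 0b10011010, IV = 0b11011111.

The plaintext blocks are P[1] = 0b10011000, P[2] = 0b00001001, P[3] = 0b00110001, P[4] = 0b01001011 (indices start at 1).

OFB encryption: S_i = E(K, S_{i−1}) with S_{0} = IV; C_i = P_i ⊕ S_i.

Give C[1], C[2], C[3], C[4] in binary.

C[1] = 0b00110011, C[2] = 0b10011110, C[3] = 0b01000010, C[4] = 0b00000100

C[1]: S = E(K, 0b11011111) = 0b10101011; 0b10011000 ⊕ 0b10101011 = 0b00110011.
C[2]: S = E(K, 0b10101011) = 0b10010111; 0b00001001 ⊕ 0b10010111 = 0b10011110.
C[3]: S = E(K, 0b10010111) = 0b01110011; 0b00110001 ⊕ 0b01110011 = 0b01000010.
C[4]: S = E(K, 0b01110011) = 0b01001111; 0b01001011 ⊕ 0b01001111 = 0b00000100.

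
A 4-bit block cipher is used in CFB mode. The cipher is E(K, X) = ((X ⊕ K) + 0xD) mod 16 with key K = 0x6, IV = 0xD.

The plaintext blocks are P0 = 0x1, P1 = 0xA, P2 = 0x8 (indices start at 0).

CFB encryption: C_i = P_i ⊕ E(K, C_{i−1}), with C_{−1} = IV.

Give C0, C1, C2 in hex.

C0: E(K, 0xD) = 0x8; 0x1 ⊕ 0x8 = 0x9.
C1: E(K, 0x9) = 0xC; 0xA ⊕ 0xC = 0x6.
C2: E(K, 0x6) = 0xD; 0x8 ⊕ 0xD = 0x5.

C0 = 0x9, C1 = 0x6, C2 = 0x5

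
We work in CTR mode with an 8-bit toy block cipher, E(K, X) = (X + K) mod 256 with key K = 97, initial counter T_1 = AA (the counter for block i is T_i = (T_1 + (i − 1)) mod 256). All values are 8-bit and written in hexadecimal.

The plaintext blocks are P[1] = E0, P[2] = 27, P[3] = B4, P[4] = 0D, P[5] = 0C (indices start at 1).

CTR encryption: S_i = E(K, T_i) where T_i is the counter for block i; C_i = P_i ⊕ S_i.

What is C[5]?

C[1]: T = AA, S = E(K, T) = 41; E0 ⊕ 41 = A1.
C[2]: T = AB, S = E(K, T) = 42; 27 ⊕ 42 = 65.
C[3]: T = AC, S = E(K, T) = 43; B4 ⊕ 43 = F7.
C[4]: T = AD, S = E(K, T) = 44; 0D ⊕ 44 = 49.
C[5]: T = AE, S = E(K, T) = 45; 0C ⊕ 45 = 49.

C[5] = 49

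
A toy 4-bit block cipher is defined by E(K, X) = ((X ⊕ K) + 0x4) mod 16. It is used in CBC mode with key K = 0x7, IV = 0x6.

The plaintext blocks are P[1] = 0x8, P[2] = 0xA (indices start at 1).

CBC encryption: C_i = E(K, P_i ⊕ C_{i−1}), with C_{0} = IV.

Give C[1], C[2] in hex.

C[1]: P[1] ⊕ 0x6 = 0xE; E(K, 0xE) = 0xD.
C[2]: P[2] ⊕ 0xD = 0x7; E(K, 0x7) = 0x4.

C[1] = 0xD, C[2] = 0x4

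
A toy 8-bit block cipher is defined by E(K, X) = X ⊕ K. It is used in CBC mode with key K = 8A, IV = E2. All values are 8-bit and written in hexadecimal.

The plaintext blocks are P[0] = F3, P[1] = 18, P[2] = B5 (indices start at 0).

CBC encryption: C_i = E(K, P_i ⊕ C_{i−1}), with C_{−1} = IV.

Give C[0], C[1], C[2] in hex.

C[0] = 9B, C[1] = 09, C[2] = 36

C[0]: P[0] ⊕ E2 = 11; E(K, 11) = 9B.
C[1]: P[1] ⊕ 9B = 83; E(K, 83) = 09.
C[2]: P[2] ⊕ 09 = BC; E(K, BC) = 36.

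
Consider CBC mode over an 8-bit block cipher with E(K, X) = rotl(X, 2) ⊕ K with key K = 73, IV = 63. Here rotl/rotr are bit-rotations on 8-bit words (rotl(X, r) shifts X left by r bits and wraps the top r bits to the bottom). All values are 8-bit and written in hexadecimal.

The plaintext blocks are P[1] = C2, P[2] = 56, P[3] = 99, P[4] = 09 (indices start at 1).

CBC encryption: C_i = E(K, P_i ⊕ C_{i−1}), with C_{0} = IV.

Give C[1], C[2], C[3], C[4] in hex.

C[1] = F5, C[2] = FD, C[3] = E2, C[4] = DC

C[1]: P[1] ⊕ 63 = A1; E(K, A1) = F5.
C[2]: P[2] ⊕ F5 = A3; E(K, A3) = FD.
C[3]: P[3] ⊕ FD = 64; E(K, 64) = E2.
C[4]: P[4] ⊕ E2 = EB; E(K, EB) = DC.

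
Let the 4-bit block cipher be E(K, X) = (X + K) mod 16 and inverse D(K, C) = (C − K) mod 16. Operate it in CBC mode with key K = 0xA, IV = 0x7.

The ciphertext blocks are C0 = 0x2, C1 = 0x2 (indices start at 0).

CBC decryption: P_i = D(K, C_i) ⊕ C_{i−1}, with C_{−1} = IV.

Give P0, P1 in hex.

P0: D(K, 0x2) = 0x8; 0x8 ⊕ 0x7 = 0xF.
P1: D(K, 0x2) = 0x8; 0x8 ⊕ 0x2 = 0xA.

P0 = 0xF, P1 = 0xA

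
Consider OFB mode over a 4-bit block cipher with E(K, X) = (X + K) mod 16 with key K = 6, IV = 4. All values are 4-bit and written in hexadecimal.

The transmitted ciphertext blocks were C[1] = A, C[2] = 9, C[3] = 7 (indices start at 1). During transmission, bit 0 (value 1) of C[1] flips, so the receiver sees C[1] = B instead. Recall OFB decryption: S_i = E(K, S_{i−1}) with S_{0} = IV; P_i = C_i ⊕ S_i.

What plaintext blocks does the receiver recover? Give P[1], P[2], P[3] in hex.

P[1] = 1, P[2] = 9, P[3] = 1

Only C[1] changed, to B. In OFB, a change in C_i flips the same bit in P_i only; the keystream is unaffected. Decrypting the received ciphertext:
P[1]: S = E(K, 4) = A; B ⊕ A = 1.
P[2]: S = E(K, A) = 0; 9 ⊕ 0 = 9.
P[3]: S = E(K, 0) = 6; 7 ⊕ 6 = 1.
Blocks that differ from the original plaintext: P[1].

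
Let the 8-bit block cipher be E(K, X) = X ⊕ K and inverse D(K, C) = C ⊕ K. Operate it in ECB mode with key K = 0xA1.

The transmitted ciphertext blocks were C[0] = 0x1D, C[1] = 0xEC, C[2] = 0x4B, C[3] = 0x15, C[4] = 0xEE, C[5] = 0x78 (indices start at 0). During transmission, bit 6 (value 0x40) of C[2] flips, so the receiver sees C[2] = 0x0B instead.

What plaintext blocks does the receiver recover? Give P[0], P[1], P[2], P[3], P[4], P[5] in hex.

ECB decryption: P_i = D(K, C_i).
Only C[2] changed, to 0x0B. In ECB, a change in C_i affects only P_i. Decrypting the received ciphertext:
P[0]: D(K, 0x1D) = 0xBC.
P[1]: D(K, 0xEC) = 0x4D.
P[2]: D(K, 0x0B) = 0xAA.
P[3]: D(K, 0x15) = 0xB4.
P[4]: D(K, 0xEE) = 0x4F.
P[5]: D(K, 0x78) = 0xD9.
Blocks that differ from the original plaintext: P[2].

P[0] = 0xBC, P[1] = 0x4D, P[2] = 0xAA, P[3] = 0xB4, P[4] = 0x4F, P[5] = 0xD9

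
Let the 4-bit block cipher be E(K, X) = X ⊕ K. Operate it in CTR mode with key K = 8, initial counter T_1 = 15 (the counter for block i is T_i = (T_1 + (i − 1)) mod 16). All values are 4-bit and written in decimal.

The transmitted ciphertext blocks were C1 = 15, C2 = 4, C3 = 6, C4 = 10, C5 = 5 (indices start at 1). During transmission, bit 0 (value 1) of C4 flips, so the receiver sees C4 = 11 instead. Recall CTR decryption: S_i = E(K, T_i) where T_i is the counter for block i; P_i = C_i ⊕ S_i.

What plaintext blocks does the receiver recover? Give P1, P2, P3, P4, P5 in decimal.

P1 = 8, P2 = 12, P3 = 15, P4 = 1, P5 = 14

Only C4 changed, to 11. In CTR, a change in C_i flips the same bit in P_i only; the keystream is unaffected. Decrypting the received ciphertext:
P1: T = 15, S = E(K, T) = 7; 15 ⊕ 7 = 8.
P2: T = 0, S = E(K, T) = 8; 4 ⊕ 8 = 12.
P3: T = 1, S = E(K, T) = 9; 6 ⊕ 9 = 15.
P4: T = 2, S = E(K, T) = 10; 11 ⊕ 10 = 1.
P5: T = 3, S = E(K, T) = 11; 5 ⊕ 11 = 14.
Blocks that differ from the original plaintext: P4.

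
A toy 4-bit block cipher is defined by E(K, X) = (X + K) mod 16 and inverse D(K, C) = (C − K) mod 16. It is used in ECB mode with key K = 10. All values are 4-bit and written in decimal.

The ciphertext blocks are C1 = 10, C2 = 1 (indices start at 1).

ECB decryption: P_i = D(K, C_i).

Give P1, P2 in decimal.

P1: D(K, 10) = 0.
P2: D(K, 1) = 7.

P1 = 0, P2 = 7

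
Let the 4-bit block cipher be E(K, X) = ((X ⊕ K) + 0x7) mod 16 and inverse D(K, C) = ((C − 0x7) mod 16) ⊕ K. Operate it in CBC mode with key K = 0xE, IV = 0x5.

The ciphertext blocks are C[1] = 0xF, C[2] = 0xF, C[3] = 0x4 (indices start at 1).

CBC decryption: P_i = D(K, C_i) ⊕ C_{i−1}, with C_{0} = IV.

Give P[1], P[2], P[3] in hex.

P[1]: D(K, 0xF) = 0x6; 0x6 ⊕ 0x5 = 0x3.
P[2]: D(K, 0xF) = 0x6; 0x6 ⊕ 0xF = 0x9.
P[3]: D(K, 0x4) = 0x3; 0x3 ⊕ 0xF = 0xC.

P[1] = 0x3, P[2] = 0x9, P[3] = 0xC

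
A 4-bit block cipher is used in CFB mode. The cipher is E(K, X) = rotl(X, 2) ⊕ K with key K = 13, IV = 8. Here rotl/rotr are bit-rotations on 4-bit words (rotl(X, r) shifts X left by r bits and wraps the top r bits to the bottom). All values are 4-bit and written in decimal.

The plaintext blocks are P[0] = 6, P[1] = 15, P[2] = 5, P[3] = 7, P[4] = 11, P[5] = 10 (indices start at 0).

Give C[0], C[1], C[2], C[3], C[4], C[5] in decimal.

C[0] = 9, C[1] = 4, C[2] = 9, C[3] = 12, C[4] = 5, C[5] = 2

CFB encryption: C_i = P_i ⊕ E(K, C_{i−1}), with C_{−1} = IV.
C[0]: E(K, 8) = 15; 6 ⊕ 15 = 9.
C[1]: E(K, 9) = 11; 15 ⊕ 11 = 4.
C[2]: E(K, 4) = 12; 5 ⊕ 12 = 9.
C[3]: E(K, 9) = 11; 7 ⊕ 11 = 12.
C[4]: E(K, 12) = 14; 11 ⊕ 14 = 5.
C[5]: E(K, 5) = 8; 10 ⊕ 8 = 2.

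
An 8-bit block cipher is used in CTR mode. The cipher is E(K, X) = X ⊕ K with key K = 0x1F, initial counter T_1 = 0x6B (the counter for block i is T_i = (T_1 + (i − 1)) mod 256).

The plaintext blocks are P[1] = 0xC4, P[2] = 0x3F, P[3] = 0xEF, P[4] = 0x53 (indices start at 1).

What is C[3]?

C[3] = 0x9D

CTR encryption: S_i = E(K, T_i) where T_i is the counter for block i; C_i = P_i ⊕ S_i.
C[1]: T = 0x6B, S = E(K, T) = 0x74; 0xC4 ⊕ 0x74 = 0xB0.
C[2]: T = 0x6C, S = E(K, T) = 0x73; 0x3F ⊕ 0x73 = 0x4C.
C[3]: T = 0x6D, S = E(K, T) = 0x72; 0xEF ⊕ 0x72 = 0x9D.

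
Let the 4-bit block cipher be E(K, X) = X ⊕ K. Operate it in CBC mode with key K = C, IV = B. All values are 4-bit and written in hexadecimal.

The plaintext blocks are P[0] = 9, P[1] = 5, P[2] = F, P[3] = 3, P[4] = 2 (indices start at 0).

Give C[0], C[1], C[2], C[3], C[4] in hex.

CBC encryption: C_i = E(K, P_i ⊕ C_{i−1}), with C_{−1} = IV.
C[0]: P[0] ⊕ B = 2; E(K, 2) = E.
C[1]: P[1] ⊕ E = B; E(K, B) = 7.
C[2]: P[2] ⊕ 7 = 8; E(K, 8) = 4.
C[3]: P[3] ⊕ 4 = 7; E(K, 7) = B.
C[4]: P[4] ⊕ B = 9; E(K, 9) = 5.

C[0] = E, C[1] = 7, C[2] = 4, C[3] = B, C[4] = 5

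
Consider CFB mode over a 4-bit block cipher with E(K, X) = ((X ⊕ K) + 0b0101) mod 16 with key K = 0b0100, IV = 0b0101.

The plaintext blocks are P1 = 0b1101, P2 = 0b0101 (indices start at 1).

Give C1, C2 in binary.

CFB encryption: C_i = P_i ⊕ E(K, C_{i−1}), with C_{0} = IV.
C1: E(K, 0b0101) = 0b0110; 0b1101 ⊕ 0b0110 = 0b1011.
C2: E(K, 0b1011) = 0b0100; 0b0101 ⊕ 0b0100 = 0b0001.

C1 = 0b1011, C2 = 0b0001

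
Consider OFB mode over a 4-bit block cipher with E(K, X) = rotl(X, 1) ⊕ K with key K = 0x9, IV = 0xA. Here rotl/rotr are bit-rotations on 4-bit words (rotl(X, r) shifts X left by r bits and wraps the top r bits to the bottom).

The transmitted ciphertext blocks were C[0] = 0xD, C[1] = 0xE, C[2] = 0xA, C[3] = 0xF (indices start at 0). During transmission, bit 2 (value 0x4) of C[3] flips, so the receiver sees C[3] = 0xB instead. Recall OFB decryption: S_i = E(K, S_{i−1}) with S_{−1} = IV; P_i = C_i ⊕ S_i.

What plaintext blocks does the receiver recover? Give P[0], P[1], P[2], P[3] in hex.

P[0] = 0x1, P[1] = 0xE, P[2] = 0x3, P[3] = 0x1

Only C[3] changed, to 0xB. In OFB, a change in C_i flips the same bit in P_i only; the keystream is unaffected. Decrypting the received ciphertext:
P[0]: S = E(K, 0xA) = 0xC; 0xD ⊕ 0xC = 0x1.
P[1]: S = E(K, 0xC) = 0x0; 0xE ⊕ 0x0 = 0xE.
P[2]: S = E(K, 0x0) = 0x9; 0xA ⊕ 0x9 = 0x3.
P[3]: S = E(K, 0x9) = 0xA; 0xB ⊕ 0xA = 0x1.
Blocks that differ from the original plaintext: P[3].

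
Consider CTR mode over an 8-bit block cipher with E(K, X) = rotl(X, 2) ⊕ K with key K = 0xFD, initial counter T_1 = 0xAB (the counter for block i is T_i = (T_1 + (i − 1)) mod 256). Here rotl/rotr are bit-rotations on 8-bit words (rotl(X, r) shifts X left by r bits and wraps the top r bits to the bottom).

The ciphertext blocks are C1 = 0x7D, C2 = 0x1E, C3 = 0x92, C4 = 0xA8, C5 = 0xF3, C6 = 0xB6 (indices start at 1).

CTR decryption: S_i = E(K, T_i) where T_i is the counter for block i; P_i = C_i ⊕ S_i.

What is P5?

P5 = 0xB0

P5: T = 0xAF, S = E(K, T) = 0x43; 0xF3 ⊕ 0x43 = 0xB0.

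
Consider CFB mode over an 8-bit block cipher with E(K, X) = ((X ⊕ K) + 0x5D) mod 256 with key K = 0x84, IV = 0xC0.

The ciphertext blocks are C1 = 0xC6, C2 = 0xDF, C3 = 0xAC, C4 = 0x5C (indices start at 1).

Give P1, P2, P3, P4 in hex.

CFB decryption: P_i = C_i ⊕ E(K, C_{i−1}), with C_{0} = IV.
P1: E(K, 0xC0) = 0xA1; 0xC6 ⊕ 0xA1 = 0x67.
P2: E(K, 0xC6) = 0x9F; 0xDF ⊕ 0x9F = 0x40.
P3: E(K, 0xDF) = 0xB8; 0xAC ⊕ 0xB8 = 0x14.
P4: E(K, 0xAC) = 0x85; 0x5C ⊕ 0x85 = 0xD9.

P1 = 0x67, P2 = 0x40, P3 = 0x14, P4 = 0xD9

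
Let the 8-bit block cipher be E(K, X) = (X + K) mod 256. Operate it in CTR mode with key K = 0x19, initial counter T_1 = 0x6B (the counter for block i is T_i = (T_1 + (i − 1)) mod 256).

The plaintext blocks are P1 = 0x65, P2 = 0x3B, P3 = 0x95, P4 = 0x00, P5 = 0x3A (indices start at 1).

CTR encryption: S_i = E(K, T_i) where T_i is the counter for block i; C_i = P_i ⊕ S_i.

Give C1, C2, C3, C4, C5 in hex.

C1 = 0xE1, C2 = 0xBE, C3 = 0x13, C4 = 0x87, C5 = 0xB2

C1: T = 0x6B, S = E(K, T) = 0x84; 0x65 ⊕ 0x84 = 0xE1.
C2: T = 0x6C, S = E(K, T) = 0x85; 0x3B ⊕ 0x85 = 0xBE.
C3: T = 0x6D, S = E(K, T) = 0x86; 0x95 ⊕ 0x86 = 0x13.
C4: T = 0x6E, S = E(K, T) = 0x87; 0x00 ⊕ 0x87 = 0x87.
C5: T = 0x6F, S = E(K, T) = 0x88; 0x3A ⊕ 0x88 = 0xB2.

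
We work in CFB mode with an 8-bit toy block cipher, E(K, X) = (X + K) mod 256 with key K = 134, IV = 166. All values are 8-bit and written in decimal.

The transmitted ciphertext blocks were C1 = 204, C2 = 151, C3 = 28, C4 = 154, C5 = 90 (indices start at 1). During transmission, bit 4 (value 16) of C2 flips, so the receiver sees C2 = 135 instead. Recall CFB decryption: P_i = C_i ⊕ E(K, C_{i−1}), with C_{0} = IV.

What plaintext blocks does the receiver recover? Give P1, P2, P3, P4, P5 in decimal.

P1 = 224, P2 = 213, P3 = 17, P4 = 56, P5 = 122

Only C2 changed, to 135. In CFB, a change in C_i flips the same bit in P_i and garbles P_{i+1}. Decrypting the received ciphertext:
P1: E(K, 166) = 44; 204 ⊕ 44 = 224.
P2: E(K, 204) = 82; 135 ⊕ 82 = 213.
P3: E(K, 135) = 13; 28 ⊕ 13 = 17.
P4: E(K, 28) = 162; 154 ⊕ 162 = 56.
P5: E(K, 154) = 32; 90 ⊕ 32 = 122.
Blocks that differ from the original plaintext: P2, P3.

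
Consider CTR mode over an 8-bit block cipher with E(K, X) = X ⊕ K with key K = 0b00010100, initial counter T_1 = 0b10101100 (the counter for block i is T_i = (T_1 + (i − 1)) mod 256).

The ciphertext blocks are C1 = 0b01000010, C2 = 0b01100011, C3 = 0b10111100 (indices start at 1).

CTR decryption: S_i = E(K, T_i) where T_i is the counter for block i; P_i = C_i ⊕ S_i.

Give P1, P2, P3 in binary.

P1: T = 0b10101100, S = E(K, T) = 0b10111000; 0b01000010 ⊕ 0b10111000 = 0b11111010.
P2: T = 0b10101101, S = E(K, T) = 0b10111001; 0b01100011 ⊕ 0b10111001 = 0b11011010.
P3: T = 0b10101110, S = E(K, T) = 0b10111010; 0b10111100 ⊕ 0b10111010 = 0b00000110.

P1 = 0b11111010, P2 = 0b11011010, P3 = 0b00000110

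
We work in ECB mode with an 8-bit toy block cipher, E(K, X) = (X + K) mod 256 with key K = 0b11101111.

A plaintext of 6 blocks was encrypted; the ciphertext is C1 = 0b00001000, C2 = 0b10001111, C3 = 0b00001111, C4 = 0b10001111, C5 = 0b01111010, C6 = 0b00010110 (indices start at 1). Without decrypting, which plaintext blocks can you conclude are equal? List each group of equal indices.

P2 = P4

ECB encrypts each block independently with the same key, so equal ciphertext blocks imply equal plaintext blocks.
C2 = C4 = 0b10001111, so P2 = P4.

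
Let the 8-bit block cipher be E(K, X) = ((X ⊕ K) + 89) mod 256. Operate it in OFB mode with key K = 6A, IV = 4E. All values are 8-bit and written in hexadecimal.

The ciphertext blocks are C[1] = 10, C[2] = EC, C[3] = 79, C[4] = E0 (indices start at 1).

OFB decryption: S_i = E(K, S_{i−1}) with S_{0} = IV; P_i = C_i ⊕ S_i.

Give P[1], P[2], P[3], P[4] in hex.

P[1]: S = E(K, 4E) = AD; 10 ⊕ AD = BD.
P[2]: S = E(K, AD) = 50; EC ⊕ 50 = BC.
P[3]: S = E(K, 50) = C3; 79 ⊕ C3 = BA.
P[4]: S = E(K, C3) = 32; E0 ⊕ 32 = D2.

P[1] = BD, P[2] = BC, P[3] = BA, P[4] = D2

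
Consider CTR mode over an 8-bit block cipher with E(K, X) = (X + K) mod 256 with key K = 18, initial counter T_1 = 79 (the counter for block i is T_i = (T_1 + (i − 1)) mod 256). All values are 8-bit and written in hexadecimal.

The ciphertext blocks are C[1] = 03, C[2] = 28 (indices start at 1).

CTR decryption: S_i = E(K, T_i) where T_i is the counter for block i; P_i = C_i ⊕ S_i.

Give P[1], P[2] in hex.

P[1]: T = 79, S = E(K, T) = 91; 03 ⊕ 91 = 92.
P[2]: T = 7A, S = E(K, T) = 92; 28 ⊕ 92 = BA.

P[1] = 92, P[2] = BA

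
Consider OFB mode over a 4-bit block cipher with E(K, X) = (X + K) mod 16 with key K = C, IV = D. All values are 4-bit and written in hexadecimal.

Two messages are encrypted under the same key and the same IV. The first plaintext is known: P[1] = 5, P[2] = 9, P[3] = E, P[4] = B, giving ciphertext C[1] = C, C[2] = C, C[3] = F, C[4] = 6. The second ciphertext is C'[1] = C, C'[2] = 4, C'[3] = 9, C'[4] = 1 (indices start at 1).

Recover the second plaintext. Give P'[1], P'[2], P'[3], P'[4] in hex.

P'[1] = 5, P'[2] = 1, P'[3] = 8, P'[4] = C

In OFB with a reused IV, both messages share the same keystream S_i, so C_i ⊕ C'_i = P_i ⊕ P'_i and thus P'_i = P_i ⊕ C_i ⊕ C'_i.
P'[1]: 5 ⊕ C ⊕ C = 5.
P'[2]: 9 ⊕ C ⊕ 4 = 1.
P'[3]: E ⊕ F ⊕ 9 = 8.
P'[4]: B ⊕ 6 ⊕ 1 = C.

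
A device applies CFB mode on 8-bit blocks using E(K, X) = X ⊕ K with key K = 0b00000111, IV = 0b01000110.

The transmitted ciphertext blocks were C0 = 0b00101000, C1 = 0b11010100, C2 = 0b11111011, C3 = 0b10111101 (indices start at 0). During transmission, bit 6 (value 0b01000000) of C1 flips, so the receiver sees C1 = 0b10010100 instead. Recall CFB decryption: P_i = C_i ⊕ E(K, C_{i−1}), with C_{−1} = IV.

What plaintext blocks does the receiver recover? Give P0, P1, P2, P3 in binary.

P0 = 0b01101001, P1 = 0b10111011, P2 = 0b01101000, P3 = 0b01000001

Only C1 changed, to 0b10010100. In CFB, a change in C_i flips the same bit in P_i and garbles P_{i+1}. Decrypting the received ciphertext:
P0: E(K, 0b01000110) = 0b01000001; 0b00101000 ⊕ 0b01000001 = 0b01101001.
P1: E(K, 0b00101000) = 0b00101111; 0b10010100 ⊕ 0b00101111 = 0b10111011.
P2: E(K, 0b10010100) = 0b10010011; 0b11111011 ⊕ 0b10010011 = 0b01101000.
P3: E(K, 0b11111011) = 0b11111100; 0b10111101 ⊕ 0b11111100 = 0b01000001.
Blocks that differ from the original plaintext: P1, P2.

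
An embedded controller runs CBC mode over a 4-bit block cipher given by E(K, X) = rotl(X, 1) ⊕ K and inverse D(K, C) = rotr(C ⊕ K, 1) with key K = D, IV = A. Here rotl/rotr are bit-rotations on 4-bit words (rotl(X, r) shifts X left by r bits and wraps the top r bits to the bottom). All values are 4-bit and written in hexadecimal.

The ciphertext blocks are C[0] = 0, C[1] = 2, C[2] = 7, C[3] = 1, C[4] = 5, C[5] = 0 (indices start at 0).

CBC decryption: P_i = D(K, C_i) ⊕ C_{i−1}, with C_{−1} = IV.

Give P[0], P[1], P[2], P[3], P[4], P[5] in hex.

P[0] = 4, P[1] = F, P[2] = 7, P[3] = 1, P[4] = 5, P[5] = B

P[0]: D(K, 0) = E; E ⊕ A = 4.
P[1]: D(K, 2) = F; F ⊕ 0 = F.
P[2]: D(K, 7) = 5; 5 ⊕ 2 = 7.
P[3]: D(K, 1) = 6; 6 ⊕ 7 = 1.
P[4]: D(K, 5) = 4; 4 ⊕ 1 = 5.
P[5]: D(K, 0) = E; E ⊕ 5 = B.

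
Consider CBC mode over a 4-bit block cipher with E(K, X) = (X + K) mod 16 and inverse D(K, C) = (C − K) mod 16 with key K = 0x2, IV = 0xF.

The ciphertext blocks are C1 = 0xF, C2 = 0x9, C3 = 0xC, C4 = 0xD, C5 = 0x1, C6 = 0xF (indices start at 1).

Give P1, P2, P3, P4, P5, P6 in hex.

CBC decryption: P_i = D(K, C_i) ⊕ C_{i−1}, with C_{0} = IV.
P1: D(K, 0xF) = 0xD; 0xD ⊕ 0xF = 0x2.
P2: D(K, 0x9) = 0x7; 0x7 ⊕ 0xF = 0x8.
P3: D(K, 0xC) = 0xA; 0xA ⊕ 0x9 = 0x3.
P4: D(K, 0xD) = 0xB; 0xB ⊕ 0xC = 0x7.
P5: D(K, 0x1) = 0xF; 0xF ⊕ 0xD = 0x2.
P6: D(K, 0xF) = 0xD; 0xD ⊕ 0x1 = 0xC.

P1 = 0x2, P2 = 0x8, P3 = 0x3, P4 = 0x7, P5 = 0x2, P6 = 0xC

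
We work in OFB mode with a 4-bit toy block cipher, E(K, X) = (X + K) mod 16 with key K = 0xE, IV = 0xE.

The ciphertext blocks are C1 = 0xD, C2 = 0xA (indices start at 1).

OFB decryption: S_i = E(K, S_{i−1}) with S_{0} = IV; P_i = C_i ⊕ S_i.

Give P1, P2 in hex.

P1: S = E(K, 0xE) = 0xC; 0xD ⊕ 0xC = 0x1.
P2: S = E(K, 0xC) = 0xA; 0xA ⊕ 0xA = 0x0.

P1 = 0x1, P2 = 0x0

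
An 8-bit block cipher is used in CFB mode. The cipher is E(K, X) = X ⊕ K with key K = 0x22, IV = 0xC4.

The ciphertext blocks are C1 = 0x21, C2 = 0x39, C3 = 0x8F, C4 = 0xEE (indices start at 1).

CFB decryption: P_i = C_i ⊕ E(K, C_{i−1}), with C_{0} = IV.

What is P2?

P2 = 0x3A

P2: E(K, 0x21) = 0x03; 0x39 ⊕ 0x03 = 0x3A.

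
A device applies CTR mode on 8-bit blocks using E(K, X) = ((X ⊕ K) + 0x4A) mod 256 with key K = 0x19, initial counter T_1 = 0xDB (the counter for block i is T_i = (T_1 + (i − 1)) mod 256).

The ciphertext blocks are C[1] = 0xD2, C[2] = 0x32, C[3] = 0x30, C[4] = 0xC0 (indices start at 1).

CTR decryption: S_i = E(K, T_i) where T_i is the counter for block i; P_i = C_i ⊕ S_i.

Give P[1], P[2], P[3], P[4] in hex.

P[1] = 0xDE, P[2] = 0x3D, P[3] = 0x3E, P[4] = 0xD1

P[1]: T = 0xDB, S = E(K, T) = 0x0C; 0xD2 ⊕ 0x0C = 0xDE.
P[2]: T = 0xDC, S = E(K, T) = 0x0F; 0x32 ⊕ 0x0F = 0x3D.
P[3]: T = 0xDD, S = E(K, T) = 0x0E; 0x30 ⊕ 0x0E = 0x3E.
P[4]: T = 0xDE, S = E(K, T) = 0x11; 0xC0 ⊕ 0x11 = 0xD1.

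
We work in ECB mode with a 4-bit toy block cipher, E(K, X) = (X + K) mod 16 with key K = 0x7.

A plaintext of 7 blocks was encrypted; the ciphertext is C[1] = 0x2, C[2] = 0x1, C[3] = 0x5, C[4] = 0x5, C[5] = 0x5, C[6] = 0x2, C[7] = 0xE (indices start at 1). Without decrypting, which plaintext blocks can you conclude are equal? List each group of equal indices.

ECB encrypts each block independently with the same key, so equal ciphertext blocks imply equal plaintext blocks.
C[1] = C[6] = 0x2, so P[1] = P[6].
C[3] = C[4] = C[5] = 0x5, so P[3] = P[4] = P[5].

P[1] = P[6]; P[3] = P[4] = P[5]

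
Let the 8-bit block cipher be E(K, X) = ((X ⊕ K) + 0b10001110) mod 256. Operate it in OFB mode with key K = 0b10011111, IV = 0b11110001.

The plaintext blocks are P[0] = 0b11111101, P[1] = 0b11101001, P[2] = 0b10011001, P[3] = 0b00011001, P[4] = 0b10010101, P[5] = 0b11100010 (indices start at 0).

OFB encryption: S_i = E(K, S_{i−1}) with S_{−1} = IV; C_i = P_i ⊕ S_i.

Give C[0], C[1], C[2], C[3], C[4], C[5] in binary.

C[0]: S = E(K, 0b11110001) = 0b11111100; 0b11111101 ⊕ 0b11111100 = 0b00000001.
C[1]: S = E(K, 0b11111100) = 0b11110001; 0b11101001 ⊕ 0b11110001 = 0b00011000.
C[2]: S = E(K, 0b11110001) = 0b11111100; 0b10011001 ⊕ 0b11111100 = 0b01100101.
C[3]: S = E(K, 0b11111100) = 0b11110001; 0b00011001 ⊕ 0b11110001 = 0b11101000.
C[4]: S = E(K, 0b11110001) = 0b11111100; 0b10010101 ⊕ 0b11111100 = 0b01101001.
C[5]: S = E(K, 0b11111100) = 0b11110001; 0b11100010 ⊕ 0b11110001 = 0b00010011.

C[0] = 0b00000001, C[1] = 0b00011000, C[2] = 0b01100101, C[3] = 0b11101000, C[4] = 0b01101001, C[5] = 0b00010011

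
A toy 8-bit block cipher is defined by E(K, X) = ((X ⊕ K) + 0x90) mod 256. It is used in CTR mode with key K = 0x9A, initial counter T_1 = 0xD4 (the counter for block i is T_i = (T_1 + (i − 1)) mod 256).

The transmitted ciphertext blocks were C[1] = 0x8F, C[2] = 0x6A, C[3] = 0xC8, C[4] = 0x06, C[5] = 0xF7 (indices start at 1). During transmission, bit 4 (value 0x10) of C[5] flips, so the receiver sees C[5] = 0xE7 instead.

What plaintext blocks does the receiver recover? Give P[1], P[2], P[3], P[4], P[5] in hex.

CTR decryption: S_i = E(K, T_i) where T_i is the counter for block i; P_i = C_i ⊕ S_i.
Only C[5] changed, to 0xE7. In CTR, a change in C_i flips the same bit in P_i only; the keystream is unaffected. Decrypting the received ciphertext:
P[1]: T = 0xD4, S = E(K, T) = 0xDE; 0x8F ⊕ 0xDE = 0x51.
P[2]: T = 0xD5, S = E(K, T) = 0xDF; 0x6A ⊕ 0xDF = 0xB5.
P[3]: T = 0xD6, S = E(K, T) = 0xDC; 0xC8 ⊕ 0xDC = 0x14.
P[4]: T = 0xD7, S = E(K, T) = 0xDD; 0x06 ⊕ 0xDD = 0xDB.
P[5]: T = 0xD8, S = E(K, T) = 0xD2; 0xE7 ⊕ 0xD2 = 0x35.
Blocks that differ from the original plaintext: P[5].

P[1] = 0x51, P[2] = 0xB5, P[3] = 0x14, P[4] = 0xDB, P[5] = 0x35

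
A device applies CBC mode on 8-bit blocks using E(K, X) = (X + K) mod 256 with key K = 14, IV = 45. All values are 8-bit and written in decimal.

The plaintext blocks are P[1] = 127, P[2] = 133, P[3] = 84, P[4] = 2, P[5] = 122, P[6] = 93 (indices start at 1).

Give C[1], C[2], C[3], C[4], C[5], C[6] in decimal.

C[1] = 96, C[2] = 243, C[3] = 181, C[4] = 197, C[5] = 205, C[6] = 158

CBC encryption: C_i = E(K, P_i ⊕ C_{i−1}), with C_{0} = IV.
C[1]: P[1] ⊕ 45 = 82; E(K, 82) = 96.
C[2]: P[2] ⊕ 96 = 229; E(K, 229) = 243.
C[3]: P[3] ⊕ 243 = 167; E(K, 167) = 181.
C[4]: P[4] ⊕ 181 = 183; E(K, 183) = 197.
C[5]: P[5] ⊕ 197 = 191; E(K, 191) = 205.
C[6]: P[6] ⊕ 205 = 144; E(K, 144) = 158.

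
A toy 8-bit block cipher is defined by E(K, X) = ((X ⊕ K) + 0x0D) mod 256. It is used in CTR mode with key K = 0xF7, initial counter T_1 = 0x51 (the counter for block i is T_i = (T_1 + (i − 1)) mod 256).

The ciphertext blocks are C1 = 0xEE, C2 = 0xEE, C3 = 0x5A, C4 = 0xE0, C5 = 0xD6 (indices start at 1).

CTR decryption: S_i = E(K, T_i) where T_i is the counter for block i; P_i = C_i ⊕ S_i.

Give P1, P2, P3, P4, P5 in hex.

P1: T = 0x51, S = E(K, T) = 0xB3; 0xEE ⊕ 0xB3 = 0x5D.
P2: T = 0x52, S = E(K, T) = 0xB2; 0xEE ⊕ 0xB2 = 0x5C.
P3: T = 0x53, S = E(K, T) = 0xB1; 0x5A ⊕ 0xB1 = 0xEB.
P4: T = 0x54, S = E(K, T) = 0xB0; 0xE0 ⊕ 0xB0 = 0x50.
P5: T = 0x55, S = E(K, T) = 0xAF; 0xD6 ⊕ 0xAF = 0x79.

P1 = 0x5D, P2 = 0x5C, P3 = 0xEB, P4 = 0x50, P5 = 0x79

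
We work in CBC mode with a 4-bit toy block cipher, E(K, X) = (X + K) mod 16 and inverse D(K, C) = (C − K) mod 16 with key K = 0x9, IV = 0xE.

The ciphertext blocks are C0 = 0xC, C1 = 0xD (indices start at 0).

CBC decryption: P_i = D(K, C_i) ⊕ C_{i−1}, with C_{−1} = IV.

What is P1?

P1: D(K, 0xD) = 0x4; 0x4 ⊕ 0xC = 0x8.

P1 = 0x8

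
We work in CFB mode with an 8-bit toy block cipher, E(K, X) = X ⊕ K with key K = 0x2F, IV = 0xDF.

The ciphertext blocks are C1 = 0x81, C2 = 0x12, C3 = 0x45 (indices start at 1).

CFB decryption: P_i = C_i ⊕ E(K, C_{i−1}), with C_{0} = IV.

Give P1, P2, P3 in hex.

P1 = 0x71, P2 = 0xBC, P3 = 0x78

P1: E(K, 0xDF) = 0xF0; 0x81 ⊕ 0xF0 = 0x71.
P2: E(K, 0x81) = 0xAE; 0x12 ⊕ 0xAE = 0xBC.
P3: E(K, 0x12) = 0x3D; 0x45 ⊕ 0x3D = 0x78.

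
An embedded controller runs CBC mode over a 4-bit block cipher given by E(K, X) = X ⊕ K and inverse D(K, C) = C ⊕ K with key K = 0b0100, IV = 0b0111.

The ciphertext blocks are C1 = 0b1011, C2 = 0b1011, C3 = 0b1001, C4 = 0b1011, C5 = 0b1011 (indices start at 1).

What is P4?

P4 = 0b0110

CBC decryption: P_i = D(K, C_i) ⊕ C_{i−1}, with C_{0} = IV.
P4: D(K, 0b1011) = 0b1111; 0b1111 ⊕ 0b1001 = 0b0110.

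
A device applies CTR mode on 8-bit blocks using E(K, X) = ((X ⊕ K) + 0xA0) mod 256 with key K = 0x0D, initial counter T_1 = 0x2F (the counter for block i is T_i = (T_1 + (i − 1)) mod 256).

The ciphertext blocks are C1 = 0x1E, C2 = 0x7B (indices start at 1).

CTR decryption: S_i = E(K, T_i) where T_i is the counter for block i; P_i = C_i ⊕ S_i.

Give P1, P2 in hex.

P1 = 0xDC, P2 = 0xA6

P1: T = 0x2F, S = E(K, T) = 0xC2; 0x1E ⊕ 0xC2 = 0xDC.
P2: T = 0x30, S = E(K, T) = 0xDD; 0x7B ⊕ 0xDD = 0xA6.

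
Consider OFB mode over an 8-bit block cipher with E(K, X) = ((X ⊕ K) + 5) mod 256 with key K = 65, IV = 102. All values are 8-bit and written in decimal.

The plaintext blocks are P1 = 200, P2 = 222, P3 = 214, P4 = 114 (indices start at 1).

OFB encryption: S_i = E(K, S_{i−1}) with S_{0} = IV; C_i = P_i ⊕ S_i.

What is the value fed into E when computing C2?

C1: S = E(K, 102) = 44; 200 ⊕ 44 = 228.
C2: S = E(K, 44) = 114; 222 ⊕ 114 = 172.
So the input to E for block 2 is 44.

44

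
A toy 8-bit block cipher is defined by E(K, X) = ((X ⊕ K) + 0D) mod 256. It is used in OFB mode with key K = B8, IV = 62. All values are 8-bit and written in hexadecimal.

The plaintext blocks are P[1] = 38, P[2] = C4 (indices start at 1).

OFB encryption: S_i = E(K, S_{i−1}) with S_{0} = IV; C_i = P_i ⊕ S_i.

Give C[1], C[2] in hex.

C[1]: S = E(K, 62) = E7; 38 ⊕ E7 = DF.
C[2]: S = E(K, E7) = 6C; C4 ⊕ 6C = A8.

C[1] = DF, C[2] = A8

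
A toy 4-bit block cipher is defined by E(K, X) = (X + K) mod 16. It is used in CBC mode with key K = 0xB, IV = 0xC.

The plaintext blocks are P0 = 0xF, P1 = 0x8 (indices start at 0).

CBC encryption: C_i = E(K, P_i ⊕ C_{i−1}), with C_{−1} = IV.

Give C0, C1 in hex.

C0: P0 ⊕ 0xC = 0x3; E(K, 0x3) = 0xE.
C1: P1 ⊕ 0xE = 0x6; E(K, 0x6) = 0x1.

C0 = 0xE, C1 = 0x1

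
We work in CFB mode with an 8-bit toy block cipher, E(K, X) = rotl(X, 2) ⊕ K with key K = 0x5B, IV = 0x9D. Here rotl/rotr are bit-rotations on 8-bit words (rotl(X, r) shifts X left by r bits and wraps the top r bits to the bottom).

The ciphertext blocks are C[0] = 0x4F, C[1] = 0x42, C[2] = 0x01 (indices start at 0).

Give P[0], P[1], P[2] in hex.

P[0] = 0x62, P[1] = 0x24, P[2] = 0x53

CFB decryption: P_i = C_i ⊕ E(K, C_{i−1}), with C_{−1} = IV.
P[0]: E(K, 0x9D) = 0x2D; 0x4F ⊕ 0x2D = 0x62.
P[1]: E(K, 0x4F) = 0x66; 0x42 ⊕ 0x66 = 0x24.
P[2]: E(K, 0x42) = 0x52; 0x01 ⊕ 0x52 = 0x53.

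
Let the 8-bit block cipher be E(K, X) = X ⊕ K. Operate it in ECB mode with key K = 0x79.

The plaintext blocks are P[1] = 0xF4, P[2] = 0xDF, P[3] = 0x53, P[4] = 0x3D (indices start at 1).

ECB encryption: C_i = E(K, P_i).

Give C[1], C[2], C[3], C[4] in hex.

C[1]: E(K, 0xF4) = 0x8D.
C[2]: E(K, 0xDF) = 0xA6.
C[3]: E(K, 0x53) = 0x2A.
C[4]: E(K, 0x3D) = 0x44.

C[1] = 0x8D, C[2] = 0xA6, C[3] = 0x2A, C[4] = 0x44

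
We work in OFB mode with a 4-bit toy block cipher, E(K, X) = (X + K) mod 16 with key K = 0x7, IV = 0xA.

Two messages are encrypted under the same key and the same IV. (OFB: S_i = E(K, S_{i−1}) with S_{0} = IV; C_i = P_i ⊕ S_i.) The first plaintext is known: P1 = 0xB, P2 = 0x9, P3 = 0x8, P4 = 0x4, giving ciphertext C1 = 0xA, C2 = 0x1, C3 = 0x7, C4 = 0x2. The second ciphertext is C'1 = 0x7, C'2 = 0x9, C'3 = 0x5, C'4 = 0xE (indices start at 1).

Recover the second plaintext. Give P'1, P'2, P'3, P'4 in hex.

In OFB with a reused IV, both messages share the same keystream S_i, so C_i ⊕ C'_i = P_i ⊕ P'_i and thus P'_i = P_i ⊕ C_i ⊕ C'_i.
P'1: 0xB ⊕ 0xA ⊕ 0x7 = 0x6.
P'2: 0x9 ⊕ 0x1 ⊕ 0x9 = 0x1.
P'3: 0x8 ⊕ 0x7 ⊕ 0x5 = 0xA.
P'4: 0x4 ⊕ 0x2 ⊕ 0xE = 0x8.

P'1 = 0x6, P'2 = 0x1, P'3 = 0xA, P'4 = 0x8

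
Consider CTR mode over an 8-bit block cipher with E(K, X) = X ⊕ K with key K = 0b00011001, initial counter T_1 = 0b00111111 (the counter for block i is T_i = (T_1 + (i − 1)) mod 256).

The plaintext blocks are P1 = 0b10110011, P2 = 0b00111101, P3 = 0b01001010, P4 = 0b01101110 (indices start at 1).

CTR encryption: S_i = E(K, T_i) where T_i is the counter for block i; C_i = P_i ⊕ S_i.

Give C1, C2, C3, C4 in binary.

C1: T = 0b00111111, S = E(K, T) = 0b00100110; 0b10110011 ⊕ 0b00100110 = 0b10010101.
C2: T = 0b01000000, S = E(K, T) = 0b01011001; 0b00111101 ⊕ 0b01011001 = 0b01100100.
C3: T = 0b01000001, S = E(K, T) = 0b01011000; 0b01001010 ⊕ 0b01011000 = 0b00010010.
C4: T = 0b01000010, S = E(K, T) = 0b01011011; 0b01101110 ⊕ 0b01011011 = 0b00110101.

C1 = 0b10010101, C2 = 0b01100100, C3 = 0b00010010, C4 = 0b00110101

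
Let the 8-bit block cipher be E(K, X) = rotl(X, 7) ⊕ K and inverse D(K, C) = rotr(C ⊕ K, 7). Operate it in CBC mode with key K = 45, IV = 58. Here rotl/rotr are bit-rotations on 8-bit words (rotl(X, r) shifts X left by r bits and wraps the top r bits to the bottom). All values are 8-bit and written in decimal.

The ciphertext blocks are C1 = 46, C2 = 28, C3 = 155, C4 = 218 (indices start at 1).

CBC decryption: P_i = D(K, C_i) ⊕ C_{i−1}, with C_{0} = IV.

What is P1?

P1: D(K, 46) = 6; 6 ⊕ 58 = 60.

P1 = 60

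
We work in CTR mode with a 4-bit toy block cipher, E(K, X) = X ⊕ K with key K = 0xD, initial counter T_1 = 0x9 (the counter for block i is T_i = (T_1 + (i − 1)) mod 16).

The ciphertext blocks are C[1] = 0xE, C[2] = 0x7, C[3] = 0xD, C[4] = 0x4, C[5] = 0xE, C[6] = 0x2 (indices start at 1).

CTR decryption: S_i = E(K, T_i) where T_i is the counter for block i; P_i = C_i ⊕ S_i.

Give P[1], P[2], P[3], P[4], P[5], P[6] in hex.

P[1]: T = 0x9, S = E(K, T) = 0x4; 0xE ⊕ 0x4 = 0xA.
P[2]: T = 0xA, S = E(K, T) = 0x7; 0x7 ⊕ 0x7 = 0x0.
P[3]: T = 0xB, S = E(K, T) = 0x6; 0xD ⊕ 0x6 = 0xB.
P[4]: T = 0xC, S = E(K, T) = 0x1; 0x4 ⊕ 0x1 = 0x5.
P[5]: T = 0xD, S = E(K, T) = 0x0; 0xE ⊕ 0x0 = 0xE.
P[6]: T = 0xE, S = E(K, T) = 0x3; 0x2 ⊕ 0x3 = 0x1.

P[1] = 0xA, P[2] = 0x0, P[3] = 0xB, P[4] = 0x5, P[5] = 0xE, P[6] = 0x1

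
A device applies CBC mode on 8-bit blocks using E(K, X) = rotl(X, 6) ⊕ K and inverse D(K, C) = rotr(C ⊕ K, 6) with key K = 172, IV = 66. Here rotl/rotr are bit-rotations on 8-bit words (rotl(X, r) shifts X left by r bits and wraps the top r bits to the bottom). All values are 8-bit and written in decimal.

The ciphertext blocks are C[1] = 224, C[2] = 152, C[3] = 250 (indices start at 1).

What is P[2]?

P[2] = 48

CBC decryption: P_i = D(K, C_i) ⊕ C_{i−1}, with C_{0} = IV.
P[2]: D(K, 152) = 208; 208 ⊕ 224 = 48.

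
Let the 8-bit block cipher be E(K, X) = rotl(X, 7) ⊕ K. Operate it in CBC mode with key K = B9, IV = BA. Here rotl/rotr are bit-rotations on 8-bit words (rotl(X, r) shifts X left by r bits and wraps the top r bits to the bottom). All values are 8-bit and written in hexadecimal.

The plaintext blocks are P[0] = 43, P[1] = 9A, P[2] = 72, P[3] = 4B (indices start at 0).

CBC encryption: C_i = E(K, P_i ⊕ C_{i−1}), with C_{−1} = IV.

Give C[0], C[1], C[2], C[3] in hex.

C[0]: P[0] ⊕ BA = F9; E(K, F9) = 45.
C[1]: P[1] ⊕ 45 = DF; E(K, DF) = 56.
C[2]: P[2] ⊕ 56 = 24; E(K, 24) = AB.
C[3]: P[3] ⊕ AB = E0; E(K, E0) = C9.

C[0] = 45, C[1] = 56, C[2] = AB, C[3] = C9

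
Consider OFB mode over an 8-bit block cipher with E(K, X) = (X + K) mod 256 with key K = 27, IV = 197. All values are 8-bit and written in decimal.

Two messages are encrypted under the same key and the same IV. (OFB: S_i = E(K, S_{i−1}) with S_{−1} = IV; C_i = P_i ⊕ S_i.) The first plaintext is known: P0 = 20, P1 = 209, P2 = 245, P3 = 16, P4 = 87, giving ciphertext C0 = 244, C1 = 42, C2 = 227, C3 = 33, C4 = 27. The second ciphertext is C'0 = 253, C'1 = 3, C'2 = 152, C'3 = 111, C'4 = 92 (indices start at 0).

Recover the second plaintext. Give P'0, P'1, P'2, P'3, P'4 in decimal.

P'0 = 29, P'1 = 248, P'2 = 142, P'3 = 94, P'4 = 16

In OFB with a reused IV, both messages share the same keystream S_i, so C_i ⊕ C'_i = P_i ⊕ P'_i and thus P'_i = P_i ⊕ C_i ⊕ C'_i.
P'0: 20 ⊕ 244 ⊕ 253 = 29.
P'1: 209 ⊕ 42 ⊕ 3 = 248.
P'2: 245 ⊕ 227 ⊕ 152 = 142.
P'3: 16 ⊕ 33 ⊕ 111 = 94.
P'4: 87 ⊕ 27 ⊕ 92 = 16.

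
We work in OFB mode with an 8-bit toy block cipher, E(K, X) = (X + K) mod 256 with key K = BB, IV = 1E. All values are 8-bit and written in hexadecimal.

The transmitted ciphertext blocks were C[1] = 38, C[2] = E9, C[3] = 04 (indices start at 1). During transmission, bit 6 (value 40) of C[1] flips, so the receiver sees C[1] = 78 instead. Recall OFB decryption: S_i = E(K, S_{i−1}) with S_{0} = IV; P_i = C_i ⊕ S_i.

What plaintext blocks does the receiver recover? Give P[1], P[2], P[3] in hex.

Only C[1] changed, to 78. In OFB, a change in C_i flips the same bit in P_i only; the keystream is unaffected. Decrypting the received ciphertext:
P[1]: S = E(K, 1E) = D9; 78 ⊕ D9 = A1.
P[2]: S = E(K, D9) = 94; E9 ⊕ 94 = 7D.
P[3]: S = E(K, 94) = 4F; 04 ⊕ 4F = 4B.
Blocks that differ from the original plaintext: P[1].

P[1] = A1, P[2] = 7D, P[3] = 4B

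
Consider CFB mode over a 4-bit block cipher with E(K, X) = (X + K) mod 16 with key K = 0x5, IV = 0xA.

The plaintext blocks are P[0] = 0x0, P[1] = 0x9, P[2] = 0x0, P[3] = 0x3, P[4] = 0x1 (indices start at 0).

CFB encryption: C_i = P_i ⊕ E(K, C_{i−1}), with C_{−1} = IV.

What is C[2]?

C[0]: E(K, 0xA) = 0xF; 0x0 ⊕ 0xF = 0xF.
C[1]: E(K, 0xF) = 0x4; 0x9 ⊕ 0x4 = 0xD.
C[2]: E(K, 0xD) = 0x2; 0x0 ⊕ 0x2 = 0x2.

C[2] = 0x2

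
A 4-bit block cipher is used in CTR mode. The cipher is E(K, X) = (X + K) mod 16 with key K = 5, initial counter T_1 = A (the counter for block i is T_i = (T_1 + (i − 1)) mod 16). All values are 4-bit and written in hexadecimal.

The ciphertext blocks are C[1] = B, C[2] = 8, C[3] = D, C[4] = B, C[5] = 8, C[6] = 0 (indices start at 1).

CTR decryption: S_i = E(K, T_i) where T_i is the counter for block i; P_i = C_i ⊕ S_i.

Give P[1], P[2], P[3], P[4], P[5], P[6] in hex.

P[1] = 4, P[2] = 8, P[3] = C, P[4] = 9, P[5] = B, P[6] = 4

P[1]: T = A, S = E(K, T) = F; B ⊕ F = 4.
P[2]: T = B, S = E(K, T) = 0; 8 ⊕ 0 = 8.
P[3]: T = C, S = E(K, T) = 1; D ⊕ 1 = C.
P[4]: T = D, S = E(K, T) = 2; B ⊕ 2 = 9.
P[5]: T = E, S = E(K, T) = 3; 8 ⊕ 3 = B.
P[6]: T = F, S = E(K, T) = 4; 0 ⊕ 4 = 4.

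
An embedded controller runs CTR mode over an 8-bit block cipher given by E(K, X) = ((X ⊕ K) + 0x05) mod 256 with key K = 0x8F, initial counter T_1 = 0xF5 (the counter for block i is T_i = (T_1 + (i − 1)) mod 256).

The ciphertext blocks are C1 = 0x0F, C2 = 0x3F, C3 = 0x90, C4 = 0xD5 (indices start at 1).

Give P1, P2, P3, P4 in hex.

P1 = 0x70, P2 = 0x41, P3 = 0xED, P4 = 0xA9

CTR decryption: S_i = E(K, T_i) where T_i is the counter for block i; P_i = C_i ⊕ S_i.
P1: T = 0xF5, S = E(K, T) = 0x7F; 0x0F ⊕ 0x7F = 0x70.
P2: T = 0xF6, S = E(K, T) = 0x7E; 0x3F ⊕ 0x7E = 0x41.
P3: T = 0xF7, S = E(K, T) = 0x7D; 0x90 ⊕ 0x7D = 0xED.
P4: T = 0xF8, S = E(K, T) = 0x7C; 0xD5 ⊕ 0x7C = 0xA9.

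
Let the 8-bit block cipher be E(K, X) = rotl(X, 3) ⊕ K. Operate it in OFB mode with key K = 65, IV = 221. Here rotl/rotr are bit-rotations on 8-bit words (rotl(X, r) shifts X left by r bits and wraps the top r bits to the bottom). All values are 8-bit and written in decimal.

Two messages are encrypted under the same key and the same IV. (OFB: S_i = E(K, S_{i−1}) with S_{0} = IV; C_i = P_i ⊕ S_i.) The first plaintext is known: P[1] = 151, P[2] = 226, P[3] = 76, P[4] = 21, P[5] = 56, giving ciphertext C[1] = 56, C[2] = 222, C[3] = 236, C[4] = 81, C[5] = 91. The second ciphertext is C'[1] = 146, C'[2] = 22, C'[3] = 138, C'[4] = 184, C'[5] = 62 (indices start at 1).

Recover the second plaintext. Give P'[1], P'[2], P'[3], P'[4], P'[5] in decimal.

In OFB with a reused IV, both messages share the same keystream S_i, so C_i ⊕ C'_i = P_i ⊕ P'_i and thus P'_i = P_i ⊕ C_i ⊕ C'_i.
P'[1]: 151 ⊕ 56 ⊕ 146 = 61.
P'[2]: 226 ⊕ 222 ⊕ 22 = 42.
P'[3]: 76 ⊕ 236 ⊕ 138 = 42.
P'[4]: 21 ⊕ 81 ⊕ 184 = 252.
P'[5]: 56 ⊕ 91 ⊕ 62 = 93.

P'[1] = 61, P'[2] = 42, P'[3] = 42, P'[4] = 252, P'[5] = 93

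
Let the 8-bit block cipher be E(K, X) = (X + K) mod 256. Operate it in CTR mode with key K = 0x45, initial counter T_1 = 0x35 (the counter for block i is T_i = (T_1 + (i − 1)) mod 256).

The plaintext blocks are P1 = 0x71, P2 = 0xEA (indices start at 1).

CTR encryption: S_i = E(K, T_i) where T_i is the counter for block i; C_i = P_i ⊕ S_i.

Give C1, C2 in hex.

C1: T = 0x35, S = E(K, T) = 0x7A; 0x71 ⊕ 0x7A = 0x0B.
C2: T = 0x36, S = E(K, T) = 0x7B; 0xEA ⊕ 0x7B = 0x91.

C1 = 0x0B, C2 = 0x91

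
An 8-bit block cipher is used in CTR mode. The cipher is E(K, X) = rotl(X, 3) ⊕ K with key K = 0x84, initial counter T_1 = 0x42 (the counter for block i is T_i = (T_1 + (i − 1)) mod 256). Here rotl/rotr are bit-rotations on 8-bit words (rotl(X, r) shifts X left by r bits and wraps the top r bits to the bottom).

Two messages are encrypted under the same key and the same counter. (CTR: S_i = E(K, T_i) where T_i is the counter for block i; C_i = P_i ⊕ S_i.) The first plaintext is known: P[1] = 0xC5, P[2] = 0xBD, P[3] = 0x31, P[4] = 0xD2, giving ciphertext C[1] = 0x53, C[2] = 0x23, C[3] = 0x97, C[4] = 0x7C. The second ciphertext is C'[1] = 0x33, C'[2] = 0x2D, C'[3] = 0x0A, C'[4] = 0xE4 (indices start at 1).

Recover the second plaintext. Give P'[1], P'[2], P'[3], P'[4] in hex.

P'[1] = 0xA5, P'[2] = 0xB3, P'[3] = 0xAC, P'[4] = 0x4A

In CTR with a reused counter, both messages share the same keystream S_i, so C_i ⊕ C'_i = P_i ⊕ P'_i and thus P'_i = P_i ⊕ C_i ⊕ C'_i.
P'[1]: 0xC5 ⊕ 0x53 ⊕ 0x33 = 0xA5.
P'[2]: 0xBD ⊕ 0x23 ⊕ 0x2D = 0xB3.
P'[3]: 0x31 ⊕ 0x97 ⊕ 0x0A = 0xAC.
P'[4]: 0xD2 ⊕ 0x7C ⊕ 0xE4 = 0x4A.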